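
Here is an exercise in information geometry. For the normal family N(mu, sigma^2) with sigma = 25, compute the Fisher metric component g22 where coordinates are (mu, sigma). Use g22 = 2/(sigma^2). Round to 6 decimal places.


For the 2-parameter normal family, the Fisher metric has:
  g11 = 1/sigma^2, g22 = 2/sigma^2.
sigma = 25, sigma^2 = 625.
g22 = 0.003200

0.003200


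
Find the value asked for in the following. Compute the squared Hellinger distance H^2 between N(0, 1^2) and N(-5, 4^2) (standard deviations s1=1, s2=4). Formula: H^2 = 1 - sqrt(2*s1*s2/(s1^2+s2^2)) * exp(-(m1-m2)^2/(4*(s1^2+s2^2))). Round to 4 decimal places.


Squared Hellinger distance for Gaussians:
H^2 = 1 - sqrt(2*s1*s2/(s1^2+s2^2)) * exp(-(m1-m2)^2/(4*(s1^2+s2^2))).
s1^2 = 1, s2^2 = 16, s1^2+s2^2 = 17.
sqrt(2*1*4/(17)) = 0.685994.
(m1-m2)^2 = (5)^2 = 25.
exp(-25/(4*17)) = exp(-0.367647) = 0.692362.
H^2 = 1 - 0.685994*0.692362 = 0.5250

0.5250


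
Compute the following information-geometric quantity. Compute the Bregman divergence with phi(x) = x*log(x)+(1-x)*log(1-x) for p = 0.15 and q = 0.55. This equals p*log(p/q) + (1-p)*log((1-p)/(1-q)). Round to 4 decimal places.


Bregman divergence with negative entropy generator:
D = p*log(p/q) + (1-p)*log((1-p)/(1-q)).
p = 0.15, q = 0.55.
p*log(p/q) = 0.15*log(0.15/0.55) = -0.194892.
(1-p)*log((1-p)/(1-q)) = 0.85*log(0.85/0.45) = 0.54059.
D = -0.194892 + 0.54059 = 0.3457

0.3457


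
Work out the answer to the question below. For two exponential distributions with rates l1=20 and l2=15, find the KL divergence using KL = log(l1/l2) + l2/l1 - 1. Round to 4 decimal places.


KL divergence for exponential family:
KL = log(l1/l2) + l2/l1 - 1.
log(20/15) = 0.287682.
15/20 = 0.75.
KL = 0.287682 + 0.75 - 1 = 0.0377

0.0377


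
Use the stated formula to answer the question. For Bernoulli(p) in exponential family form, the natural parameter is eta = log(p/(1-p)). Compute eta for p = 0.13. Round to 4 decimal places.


Natural parameter for Bernoulli: eta = log(p/(1-p)).
p = 0.13, 1-p = 0.87.
p/(1-p) = 0.149425.
eta = log(0.149425) = -1.9010

-1.9010


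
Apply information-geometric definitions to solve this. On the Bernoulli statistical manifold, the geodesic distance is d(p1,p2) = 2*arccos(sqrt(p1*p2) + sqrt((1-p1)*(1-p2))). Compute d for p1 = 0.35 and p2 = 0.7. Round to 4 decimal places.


Geodesic distance on Bernoulli manifold:
d(p1,p2) = 2*arccos(sqrt(p1*p2) + sqrt((1-p1)*(1-p2))).
sqrt(p1*p2) = sqrt(0.35*0.7) = 0.494975.
sqrt((1-p1)*(1-p2)) = sqrt(0.65*0.3) = 0.441588.
arg = 0.494975 + 0.441588 = 0.936563.
d = 2*arccos(0.936563) = 0.7162

0.7162


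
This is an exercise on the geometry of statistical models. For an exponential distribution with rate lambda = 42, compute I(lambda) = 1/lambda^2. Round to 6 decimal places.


Fisher information for exponential: I(lambda) = 1/lambda^2.
lambda = 42, lambda^2 = 1764.
I = 1/1764 = 0.000567

0.000567


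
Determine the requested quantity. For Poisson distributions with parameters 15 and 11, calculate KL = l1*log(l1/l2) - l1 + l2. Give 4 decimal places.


KL divergence for Poisson:
KL = l1*log(l1/l2) - l1 + l2.
l1 = 15, l2 = 11.
log(15/11) = 0.310155.
l1*log(l1/l2) = 15 * 0.310155 = 4.652324.
KL = 4.652324 - 15 + 11 = 0.6523

0.6523


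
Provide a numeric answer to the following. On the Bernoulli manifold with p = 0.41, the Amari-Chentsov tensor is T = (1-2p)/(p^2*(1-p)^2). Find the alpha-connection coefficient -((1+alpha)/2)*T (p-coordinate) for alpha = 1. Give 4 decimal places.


Skewness (Amari-Chentsov) tensor: T = (1-2p)/(p^2*(1-p)^2).
p = 0.41, 1-2p = 0.18, p^2 = 0.1681, (1-p)^2 = 0.3481.
T = 0.18/(0.1681 * 0.3481) = 3.076102.
In the p-coordinate, Gamma^(alpha) = Gamma^(0) - (alpha/2)*T with Gamma^(0) = (1/2)*g'(p) = -T/2,
so Gamma^(alpha) = -((1+alpha)/2)*T.
alpha = 1, -(1+alpha)/2 = -1.0.
Gamma = -1.0 * 3.076102 = -3.0761

-3.0761


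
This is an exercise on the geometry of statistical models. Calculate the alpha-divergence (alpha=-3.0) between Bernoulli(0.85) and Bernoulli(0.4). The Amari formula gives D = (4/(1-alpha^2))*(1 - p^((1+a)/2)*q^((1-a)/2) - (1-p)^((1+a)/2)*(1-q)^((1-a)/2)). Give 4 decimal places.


Amari alpha-divergence:
D = (4/(1-alpha^2))*(1 - p^((1+a)/2)*q^((1-a)/2) - (1-p)^((1+a)/2)*(1-q)^((1-a)/2)).
alpha = -3.0, p = 0.85, q = 0.4.
e1 = (1+alpha)/2 = -1.0, e2 = (1-alpha)/2 = 2.0.
t1 = p^e1 * q^e2 = 0.85^-1.0 * 0.4^2.0 = 0.188235.
t2 = (1-p)^e1 * (1-q)^e2 = 0.15^-1.0 * 0.6^2.0 = 2.4.
4/(1-alpha^2) = -0.5.
D = -0.5*(1 - 0.188235 - 2.4) = 0.7941

0.7941


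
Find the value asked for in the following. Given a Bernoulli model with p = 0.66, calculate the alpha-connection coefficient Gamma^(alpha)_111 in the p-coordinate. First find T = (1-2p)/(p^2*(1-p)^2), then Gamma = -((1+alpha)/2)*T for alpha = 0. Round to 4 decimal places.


Skewness (Amari-Chentsov) tensor: T = (1-2p)/(p^2*(1-p)^2).
p = 0.66, 1-2p = -0.32, p^2 = 0.4356, (1-p)^2 = 0.1156.
T = -0.32/(0.4356 * 0.1156) = -6.354835.
In the p-coordinate, Gamma^(alpha) = Gamma^(0) - (alpha/2)*T with Gamma^(0) = (1/2)*g'(p) = -T/2,
so Gamma^(alpha) = -((1+alpha)/2)*T.
alpha = 0, -(1+alpha)/2 = -0.5.
Gamma = -0.5 * -6.354835 = 3.1774

3.1774


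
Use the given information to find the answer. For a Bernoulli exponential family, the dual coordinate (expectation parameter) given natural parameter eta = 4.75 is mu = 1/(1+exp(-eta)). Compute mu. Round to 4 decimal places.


Dual coordinate (expectation parameter) for Bernoulli:
mu = 1/(1+exp(-eta)).
eta = 4.75.
exp(-eta) = exp(-4.75) = 0.008652.
mu = 1/(1+0.008652) = 0.9914

0.9914


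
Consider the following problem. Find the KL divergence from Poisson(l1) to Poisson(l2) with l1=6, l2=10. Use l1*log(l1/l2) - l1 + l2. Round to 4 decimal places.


KL divergence for Poisson:
KL = l1*log(l1/l2) - l1 + l2.
l1 = 6, l2 = 10.
log(6/10) = -0.510826.
l1*log(l1/l2) = 6 * -0.510826 = -3.064954.
KL = -3.064954 - 6 + 10 = 0.9350

0.9350


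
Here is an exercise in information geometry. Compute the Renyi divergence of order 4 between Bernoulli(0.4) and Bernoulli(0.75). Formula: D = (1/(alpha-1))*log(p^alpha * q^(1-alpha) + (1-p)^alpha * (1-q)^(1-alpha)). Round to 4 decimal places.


Renyi divergence of order alpha between Bernoulli distributions:
D = (1/(alpha-1))*log(p^alpha * q^(1-alpha) + (1-p)^alpha * (1-q)^(1-alpha)).
alpha = 4, p = 0.4, q = 0.75.
p^alpha * q^(1-alpha) = 0.4^4 * 0.75^-3 = 0.060681.
(1-p)^alpha * (1-q)^(1-alpha) = 0.6^4 * 0.25^-3 = 8.2944.
sum = 0.060681 + 8.2944 = 8.355081.
D = (1/3)*log(8.355081) = 0.7076

0.7076


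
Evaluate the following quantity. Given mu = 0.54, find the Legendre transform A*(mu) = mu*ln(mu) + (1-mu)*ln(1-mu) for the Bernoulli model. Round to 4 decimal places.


Legendre transform for Bernoulli:
A*(mu) = mu*log(mu) + (1-mu)*log(1-mu).
mu = 0.54, 1-mu = 0.46.
mu*log(mu) = 0.54*log(0.54) = -0.332741.
(1-mu)*log(1-mu) = 0.46*log(0.46) = -0.357203.
A* = -0.332741 + -0.357203 = -0.6899

-0.6899


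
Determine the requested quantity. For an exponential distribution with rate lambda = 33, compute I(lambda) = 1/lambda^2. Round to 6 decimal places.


Fisher information for exponential: I(lambda) = 1/lambda^2.
lambda = 33, lambda^2 = 1089.
I = 1/1089 = 0.000918

0.000918


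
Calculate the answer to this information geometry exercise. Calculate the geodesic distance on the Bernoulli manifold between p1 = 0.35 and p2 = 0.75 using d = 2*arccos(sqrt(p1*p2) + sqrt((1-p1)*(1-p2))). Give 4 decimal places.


Geodesic distance on Bernoulli manifold:
d(p1,p2) = 2*arccos(sqrt(p1*p2) + sqrt((1-p1)*(1-p2))).
sqrt(p1*p2) = sqrt(0.35*0.75) = 0.512348.
sqrt((1-p1)*(1-p2)) = sqrt(0.65*0.25) = 0.403113.
arg = 0.512348 + 0.403113 = 0.91546.
d = 2*arccos(0.91546) = 0.8283

0.8283


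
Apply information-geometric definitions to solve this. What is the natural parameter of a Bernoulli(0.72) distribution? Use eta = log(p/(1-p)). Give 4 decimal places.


Natural parameter for Bernoulli: eta = log(p/(1-p)).
p = 0.72, 1-p = 0.28.
p/(1-p) = 2.571429.
eta = log(2.571429) = 0.9445

0.9445


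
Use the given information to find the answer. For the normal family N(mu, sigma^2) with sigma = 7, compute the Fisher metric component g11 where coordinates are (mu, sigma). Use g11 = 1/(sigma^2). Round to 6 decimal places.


For the 2-parameter normal family, the Fisher metric has:
  g11 = 1/sigma^2, g22 = 2/sigma^2.
sigma = 7, sigma^2 = 49.
g11 = 0.020408

0.020408


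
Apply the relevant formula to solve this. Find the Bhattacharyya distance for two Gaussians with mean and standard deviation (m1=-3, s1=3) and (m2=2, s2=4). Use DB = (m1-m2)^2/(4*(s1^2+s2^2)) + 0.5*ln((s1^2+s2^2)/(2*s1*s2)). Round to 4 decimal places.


Bhattacharyya distance between two Gaussians:
DB = (m1-m2)^2/(4*(s1^2+s2^2)) + (1/2)*ln((s1^2+s2^2)/(2*s1*s2)).
(m1-m2)^2 = (-5)^2 = 25.
s1^2+s2^2 = 9 + 16 = 25.
term1 = 25/100 = 0.25.
term2 = 0.5*ln(25/24.0) = 0.020411.
DB = 0.25 + 0.020411 = 0.2704

0.2704


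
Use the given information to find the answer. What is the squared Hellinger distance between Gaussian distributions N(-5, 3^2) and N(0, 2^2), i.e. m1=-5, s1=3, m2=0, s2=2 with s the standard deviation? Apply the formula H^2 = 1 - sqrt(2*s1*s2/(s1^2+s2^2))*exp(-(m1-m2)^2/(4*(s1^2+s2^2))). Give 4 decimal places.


Squared Hellinger distance for Gaussians:
H^2 = 1 - sqrt(2*s1*s2/(s1^2+s2^2)) * exp(-(m1-m2)^2/(4*(s1^2+s2^2))).
s1^2 = 9, s2^2 = 4, s1^2+s2^2 = 13.
sqrt(2*3*2/(13)) = 0.960769.
(m1-m2)^2 = (-5)^2 = 25.
exp(-25/(4*13)) = exp(-0.480769) = 0.618308.
H^2 = 1 - 0.960769*0.618308 = 0.4059

0.4059


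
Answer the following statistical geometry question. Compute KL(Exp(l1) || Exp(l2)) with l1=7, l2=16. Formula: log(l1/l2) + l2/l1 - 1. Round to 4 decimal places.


KL divergence for exponential family:
KL = log(l1/l2) + l2/l1 - 1.
log(7/16) = -0.826679.
16/7 = 2.285714.
KL = -0.826679 + 2.285714 - 1 = 0.4590

0.4590


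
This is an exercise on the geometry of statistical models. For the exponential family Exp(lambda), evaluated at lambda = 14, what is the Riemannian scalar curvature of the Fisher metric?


This family has a single free parameter, so its statistical manifold
is 1-dimensional. The Riemann curvature tensor of any 1-dimensional
Riemannian manifold vanishes identically, so R = 0.

0


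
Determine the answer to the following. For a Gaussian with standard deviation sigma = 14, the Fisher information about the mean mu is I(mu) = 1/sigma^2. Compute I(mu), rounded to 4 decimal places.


The Fisher information for the mean of a normal distribution is I(mu) = 1/sigma^2.
sigma = 14, so sigma^2 = 196.
I(mu) = 1/196 = 0.0051

0.0051


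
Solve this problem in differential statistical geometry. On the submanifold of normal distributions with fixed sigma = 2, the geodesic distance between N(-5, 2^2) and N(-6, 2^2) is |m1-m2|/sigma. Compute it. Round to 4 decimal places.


On the fixed-variance normal subfamily, geodesic distance = |m1-m2|/sigma.
|-5 - -6| = 1.
sigma = 2.
d = 1/2 = 0.5000

0.5000


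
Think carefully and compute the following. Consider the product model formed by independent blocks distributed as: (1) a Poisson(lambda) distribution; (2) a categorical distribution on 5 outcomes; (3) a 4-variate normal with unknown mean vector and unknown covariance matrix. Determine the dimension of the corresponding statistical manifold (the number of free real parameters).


The dimension of a statistical manifold equals the number of free
(independent) real parameters of the model. For a product of independent
blocks the parameter counts add.
- Poisson (lambda): 1.
- categorical on 5 outcomes (probabilities sum to 1): 5-1 = 4.
- 4-variate normal: 4 (mean) + 4*5/2 = 10 (symmetric covariance) = 14.
Total = 1 + 4 + 14 = 19.
Dimension = 19

19


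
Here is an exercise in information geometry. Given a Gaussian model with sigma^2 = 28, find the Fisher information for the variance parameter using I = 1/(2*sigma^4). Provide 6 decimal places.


Fisher information for variance: I(sigma^2) = 1/(2*sigma^4).
sigma^2 = 28, so sigma^4 = 784.
I = 1/(2*784) = 1/1568 = 0.000638

0.000638


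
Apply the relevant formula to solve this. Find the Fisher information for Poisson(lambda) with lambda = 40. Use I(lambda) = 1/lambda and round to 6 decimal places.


Fisher information for Poisson: I(lambda) = 1/lambda.
lambda = 40.
I(lambda) = 1/40 = 0.025000

0.025000


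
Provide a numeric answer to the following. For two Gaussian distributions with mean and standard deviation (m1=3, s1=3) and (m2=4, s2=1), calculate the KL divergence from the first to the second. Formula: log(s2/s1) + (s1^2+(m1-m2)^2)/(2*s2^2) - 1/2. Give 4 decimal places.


KL divergence between normal distributions:
KL = log(s2/s1) + (s1^2 + (m1-m2)^2)/(2*s2^2) - 1/2.
log(1/3) = -1.098612.
(3^2 + (3-4)^2)/(2*1^2) = (9 + 1)/2 = 5.0.
KL = -1.098612 + 5.0 - 0.5 = 3.4014

3.4014


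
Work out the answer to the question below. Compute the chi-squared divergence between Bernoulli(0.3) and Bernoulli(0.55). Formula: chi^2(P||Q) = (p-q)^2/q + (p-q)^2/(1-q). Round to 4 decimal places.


Chi-squared divergence between Bernoulli distributions:
chi^2 = (p-q)^2/q + (p-q)^2/(1-q).
p = 0.3, q = 0.55, p-q = -0.25.
(p-q)^2 = 0.0625.
term1 = 0.0625/0.55 = 0.113636.
term2 = 0.0625/0.45 = 0.138889.
chi^2 = 0.113636 + 0.138889 = 0.2525

0.2525


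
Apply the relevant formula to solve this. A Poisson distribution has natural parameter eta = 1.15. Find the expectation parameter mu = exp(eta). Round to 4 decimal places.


Expectation parameter for Poisson exponential family:
mu = exp(eta).
eta = 1.15.
mu = exp(1.15) = 3.1582

3.1582


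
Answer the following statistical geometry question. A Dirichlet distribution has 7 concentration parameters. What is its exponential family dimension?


Exponential family dimension calculation:
Dirichlet with 7 components has 7 natural parameters.

7


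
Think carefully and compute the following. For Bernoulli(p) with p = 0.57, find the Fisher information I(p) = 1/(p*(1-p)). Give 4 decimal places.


For Bernoulli(p), Fisher information is I(p) = 1/(p*(1-p)).
p = 0.57, 1-p = 0.43.
p*(1-p) = 0.2451.
I(p) = 1/0.2451 = 4.0800

4.0800


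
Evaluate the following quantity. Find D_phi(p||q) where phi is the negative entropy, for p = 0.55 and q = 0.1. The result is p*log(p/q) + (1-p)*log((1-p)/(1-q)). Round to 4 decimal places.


Bregman divergence with negative entropy generator:
D = p*log(p/q) + (1-p)*log((1-p)/(1-q)).
p = 0.55, q = 0.1.
p*log(p/q) = 0.55*log(0.55/0.1) = 0.937611.
(1-p)*log((1-p)/(1-q)) = 0.45*log(0.45/0.9) = -0.311916.
D = 0.937611 + -0.311916 = 0.6257

0.6257


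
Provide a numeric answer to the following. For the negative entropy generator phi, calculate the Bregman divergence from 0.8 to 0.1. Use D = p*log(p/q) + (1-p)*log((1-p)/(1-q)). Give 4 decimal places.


Bregman divergence with negative entropy generator:
D = p*log(p/q) + (1-p)*log((1-p)/(1-q)).
p = 0.8, q = 0.1.
p*log(p/q) = 0.8*log(0.8/0.1) = 1.663553.
(1-p)*log((1-p)/(1-q)) = 0.2*log(0.2/0.9) = -0.300815.
D = 1.663553 + -0.300815 = 1.3627

1.3627


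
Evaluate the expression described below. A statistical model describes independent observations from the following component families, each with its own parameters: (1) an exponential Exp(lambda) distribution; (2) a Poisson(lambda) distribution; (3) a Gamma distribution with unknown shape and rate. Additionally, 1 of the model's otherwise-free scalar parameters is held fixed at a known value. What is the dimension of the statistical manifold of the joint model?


The dimension of a statistical manifold equals the number of free
(independent) real parameters of the model. For a product of independent
blocks the parameter counts add.
- exponential (lambda): 1.
- Poisson (lambda): 1.
- Gamma (shape, rate): 2.
Total = 1 + 1 + 2 = 4.
1 parameter(s) fixed at known values: 4 - 1 = 3.
Dimension = 3

3


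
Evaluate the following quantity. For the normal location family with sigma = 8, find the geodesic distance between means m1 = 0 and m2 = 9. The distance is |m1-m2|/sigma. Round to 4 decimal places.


On the fixed-variance normal subfamily, geodesic distance = |m1-m2|/sigma.
|0 - 9| = 9.
sigma = 8.
d = 9/8 = 1.1250

1.1250


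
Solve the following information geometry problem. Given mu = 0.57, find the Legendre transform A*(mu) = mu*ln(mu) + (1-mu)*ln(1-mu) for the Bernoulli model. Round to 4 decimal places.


Legendre transform for Bernoulli:
A*(mu) = mu*log(mu) + (1-mu)*log(1-mu).
mu = 0.57, 1-mu = 0.43.
mu*log(mu) = 0.57*log(0.57) = -0.320408.
(1-mu)*log(1-mu) = 0.43*log(0.43) = -0.362907.
A* = -0.320408 + -0.362907 = -0.6833

-0.6833


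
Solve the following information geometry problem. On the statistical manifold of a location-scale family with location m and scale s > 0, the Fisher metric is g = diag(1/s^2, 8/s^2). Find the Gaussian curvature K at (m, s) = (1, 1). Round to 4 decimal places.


The metric has the form g = (A dm^2 + B ds^2)/s^2 with A = 1, B = 8.
Substitute u = sqrt(A/B)*m: g = B*(du^2 + ds^2)/s^2, i.e. B times the
Poincare upper half-plane metric, which has constant Gaussian curvature -1.
Scaling a 2D metric by a constant c divides the Gaussian curvature by c,
so K = -1/B = -1/(8) = -0.1250 everywhere (the point (m, s) = (1, 1) is irrelevant:
the curvature is constant).
The requested Gaussian curvature is K = -0.1250.

-0.1250


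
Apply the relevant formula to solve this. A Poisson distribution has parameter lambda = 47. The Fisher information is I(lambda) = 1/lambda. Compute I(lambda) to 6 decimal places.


Fisher information for Poisson: I(lambda) = 1/lambda.
lambda = 47.
I(lambda) = 1/47 = 0.021277

0.021277


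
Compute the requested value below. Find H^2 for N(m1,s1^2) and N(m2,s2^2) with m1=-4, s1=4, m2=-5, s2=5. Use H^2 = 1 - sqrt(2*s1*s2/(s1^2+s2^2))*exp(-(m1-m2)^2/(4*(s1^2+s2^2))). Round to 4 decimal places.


Squared Hellinger distance for Gaussians:
H^2 = 1 - sqrt(2*s1*s2/(s1^2+s2^2)) * exp(-(m1-m2)^2/(4*(s1^2+s2^2))).
s1^2 = 16, s2^2 = 25, s1^2+s2^2 = 41.
sqrt(2*4*5/(41)) = 0.98773.
(m1-m2)^2 = (1)^2 = 1.
exp(-1/(4*41)) = exp(-0.006098) = 0.993921.
H^2 = 1 - 0.98773*0.993921 = 0.0183

0.0183


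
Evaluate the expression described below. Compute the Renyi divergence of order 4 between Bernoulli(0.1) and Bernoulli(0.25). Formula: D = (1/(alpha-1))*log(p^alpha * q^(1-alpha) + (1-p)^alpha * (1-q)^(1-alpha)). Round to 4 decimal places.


Renyi divergence of order alpha between Bernoulli distributions:
D = (1/(alpha-1))*log(p^alpha * q^(1-alpha) + (1-p)^alpha * (1-q)^(1-alpha)).
alpha = 4, p = 0.1, q = 0.25.
p^alpha * q^(1-alpha) = 0.1^4 * 0.25^-3 = 0.0064.
(1-p)^alpha * (1-q)^(1-alpha) = 0.9^4 * 0.75^-3 = 1.5552.
sum = 0.0064 + 1.5552 = 1.5616.
D = (1/3)*log(1.5616) = 0.1486

0.1486


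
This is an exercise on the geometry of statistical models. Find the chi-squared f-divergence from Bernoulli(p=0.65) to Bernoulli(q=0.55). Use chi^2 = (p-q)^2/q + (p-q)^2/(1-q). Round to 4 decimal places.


Chi-squared divergence between Bernoulli distributions:
chi^2 = (p-q)^2/q + (p-q)^2/(1-q).
p = 0.65, q = 0.55, p-q = 0.1.
(p-q)^2 = 0.01.
term1 = 0.01/0.55 = 0.018182.
term2 = 0.01/0.45 = 0.022222.
chi^2 = 0.018182 + 0.022222 = 0.0404

0.0404


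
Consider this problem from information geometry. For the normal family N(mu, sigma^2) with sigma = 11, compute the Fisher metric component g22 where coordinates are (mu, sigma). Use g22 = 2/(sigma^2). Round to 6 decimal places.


For the 2-parameter normal family, the Fisher metric has:
  g11 = 1/sigma^2, g22 = 2/sigma^2.
sigma = 11, sigma^2 = 121.
g22 = 0.016529

0.016529


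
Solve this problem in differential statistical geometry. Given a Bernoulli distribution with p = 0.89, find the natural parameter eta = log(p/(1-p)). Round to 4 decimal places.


Natural parameter for Bernoulli: eta = log(p/(1-p)).
p = 0.89, 1-p = 0.11.
p/(1-p) = 8.090909.
eta = log(8.090909) = 2.0907

2.0907


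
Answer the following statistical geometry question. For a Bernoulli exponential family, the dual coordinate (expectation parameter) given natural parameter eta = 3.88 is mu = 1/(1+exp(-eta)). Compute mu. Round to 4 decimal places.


Dual coordinate (expectation parameter) for Bernoulli:
mu = 1/(1+exp(-eta)).
eta = 3.88.
exp(-eta) = exp(-3.88) = 0.020651.
mu = 1/(1+0.020651) = 0.9798

0.9798


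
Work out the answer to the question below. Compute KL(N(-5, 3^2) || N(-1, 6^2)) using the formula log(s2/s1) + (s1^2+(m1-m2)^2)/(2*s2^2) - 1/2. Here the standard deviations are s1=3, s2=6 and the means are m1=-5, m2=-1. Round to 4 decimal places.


KL divergence between normal distributions:
KL = log(s2/s1) + (s1^2 + (m1-m2)^2)/(2*s2^2) - 1/2.
log(6/3) = 0.693147.
(3^2 + (-5--1)^2)/(2*6^2) = (9 + 16)/72 = 0.347222.
KL = 0.693147 + 0.347222 - 0.5 = 0.5404

0.5404


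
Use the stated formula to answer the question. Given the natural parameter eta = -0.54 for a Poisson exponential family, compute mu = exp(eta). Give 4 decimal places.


Expectation parameter for Poisson exponential family:
mu = exp(eta).
eta = -0.54.
mu = exp(-0.54) = 0.5827

0.5827


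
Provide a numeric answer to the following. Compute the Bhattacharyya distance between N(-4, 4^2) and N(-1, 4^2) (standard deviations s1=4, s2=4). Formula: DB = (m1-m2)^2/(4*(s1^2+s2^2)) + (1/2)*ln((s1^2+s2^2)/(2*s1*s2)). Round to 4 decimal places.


Bhattacharyya distance between two Gaussians:
DB = (m1-m2)^2/(4*(s1^2+s2^2)) + (1/2)*ln((s1^2+s2^2)/(2*s1*s2)).
(m1-m2)^2 = (-3)^2 = 9.
s1^2+s2^2 = 16 + 16 = 32.
term1 = 9/128 = 0.070312.
term2 = 0.5*ln(32/32.0) = 0.0.
DB = 0.070312 + 0.0 = 0.0703

0.0703


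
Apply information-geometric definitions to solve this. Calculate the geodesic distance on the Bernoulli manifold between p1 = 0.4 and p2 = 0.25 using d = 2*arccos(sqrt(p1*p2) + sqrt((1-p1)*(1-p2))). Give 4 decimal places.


Geodesic distance on Bernoulli manifold:
d(p1,p2) = 2*arccos(sqrt(p1*p2) + sqrt((1-p1)*(1-p2))).
sqrt(p1*p2) = sqrt(0.4*0.25) = 0.316228.
sqrt((1-p1)*(1-p2)) = sqrt(0.6*0.75) = 0.67082.
arg = 0.316228 + 0.67082 = 0.987048.
d = 2*arccos(0.987048) = 0.3222

0.3222


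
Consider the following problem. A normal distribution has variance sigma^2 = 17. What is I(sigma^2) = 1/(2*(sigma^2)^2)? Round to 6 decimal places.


Fisher information for variance: I(sigma^2) = 1/(2*sigma^4).
sigma^2 = 17, so sigma^4 = 289.
I = 1/(2*289) = 1/578 = 0.001730

0.001730


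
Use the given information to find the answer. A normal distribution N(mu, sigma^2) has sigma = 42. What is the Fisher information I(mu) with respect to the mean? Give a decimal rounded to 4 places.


The Fisher information for the mean of a normal distribution is I(mu) = 1/sigma^2.
sigma = 42, so sigma^2 = 1764.
I(mu) = 1/1764 = 0.0006

0.0006


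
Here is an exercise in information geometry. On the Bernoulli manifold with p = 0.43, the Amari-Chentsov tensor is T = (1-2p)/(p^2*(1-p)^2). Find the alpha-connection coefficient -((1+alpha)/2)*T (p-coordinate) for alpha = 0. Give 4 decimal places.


Skewness (Amari-Chentsov) tensor: T = (1-2p)/(p^2*(1-p)^2).
p = 0.43, 1-2p = 0.14, p^2 = 0.1849, (1-p)^2 = 0.3249.
T = 0.14/(0.1849 * 0.3249) = 2.330459.
In the p-coordinate, Gamma^(alpha) = Gamma^(0) - (alpha/2)*T with Gamma^(0) = (1/2)*g'(p) = -T/2,
so Gamma^(alpha) = -((1+alpha)/2)*T.
alpha = 0, -(1+alpha)/2 = -0.5.
Gamma = -0.5 * 2.330459 = -1.1652

-1.1652


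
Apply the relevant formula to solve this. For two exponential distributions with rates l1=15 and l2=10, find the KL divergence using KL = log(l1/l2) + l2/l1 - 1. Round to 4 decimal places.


KL divergence for exponential family:
KL = log(l1/l2) + l2/l1 - 1.
log(15/10) = 0.405465.
10/15 = 0.666667.
KL = 0.405465 + 0.666667 - 1 = 0.0721

0.0721


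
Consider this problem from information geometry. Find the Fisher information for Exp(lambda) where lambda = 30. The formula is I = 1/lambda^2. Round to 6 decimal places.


Fisher information for exponential: I(lambda) = 1/lambda^2.
lambda = 30, lambda^2 = 900.
I = 1/900 = 0.001111

0.001111


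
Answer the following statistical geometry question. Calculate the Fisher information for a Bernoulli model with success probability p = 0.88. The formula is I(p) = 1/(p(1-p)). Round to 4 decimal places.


For Bernoulli(p), Fisher information is I(p) = 1/(p*(1-p)).
p = 0.88, 1-p = 0.12.
p*(1-p) = 0.1056.
I(p) = 1/0.1056 = 9.4697

9.4697


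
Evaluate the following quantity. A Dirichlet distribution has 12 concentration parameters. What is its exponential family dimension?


Exponential family dimension calculation:
Dirichlet with 12 components has 12 natural parameters.

12


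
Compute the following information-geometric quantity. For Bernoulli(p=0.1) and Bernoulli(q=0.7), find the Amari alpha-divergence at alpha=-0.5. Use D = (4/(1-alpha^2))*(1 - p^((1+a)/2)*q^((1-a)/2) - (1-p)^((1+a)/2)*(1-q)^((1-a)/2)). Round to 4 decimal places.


Amari alpha-divergence:
D = (4/(1-alpha^2))*(1 - p^((1+a)/2)*q^((1-a)/2) - (1-p)^((1+a)/2)*(1-q)^((1-a)/2)).
alpha = -0.5, p = 0.1, q = 0.7.
e1 = (1+alpha)/2 = 0.25, e2 = (1-alpha)/2 = 0.75.
t1 = p^e1 * q^e2 = 0.1^0.25 * 0.7^0.75 = 0.430352.
t2 = (1-p)^e1 * (1-q)^e2 = 0.9^0.25 * 0.3^0.75 = 0.394822.
4/(1-alpha^2) = 5.333333.
D = 5.333333*(1 - 0.430352 - 0.394822) = 0.9324

0.9324


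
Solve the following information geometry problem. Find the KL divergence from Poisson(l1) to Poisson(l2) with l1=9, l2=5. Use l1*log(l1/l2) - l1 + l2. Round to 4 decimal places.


KL divergence for Poisson:
KL = l1*log(l1/l2) - l1 + l2.
l1 = 9, l2 = 5.
log(9/5) = 0.587787.
l1*log(l1/l2) = 9 * 0.587787 = 5.29008.
KL = 5.29008 - 9 + 5 = 1.2901

1.2901


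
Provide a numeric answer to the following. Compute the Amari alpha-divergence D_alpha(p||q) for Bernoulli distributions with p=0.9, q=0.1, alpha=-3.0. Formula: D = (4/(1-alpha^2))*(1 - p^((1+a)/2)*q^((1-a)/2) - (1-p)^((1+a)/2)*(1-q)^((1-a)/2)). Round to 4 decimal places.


Amari alpha-divergence:
D = (4/(1-alpha^2))*(1 - p^((1+a)/2)*q^((1-a)/2) - (1-p)^((1+a)/2)*(1-q)^((1-a)/2)).
alpha = -3.0, p = 0.9, q = 0.1.
e1 = (1+alpha)/2 = -1.0, e2 = (1-alpha)/2 = 2.0.
t1 = p^e1 * q^e2 = 0.9^-1.0 * 0.1^2.0 = 0.011111.
t2 = (1-p)^e1 * (1-q)^e2 = 0.1^-1.0 * 0.9^2.0 = 8.1.
4/(1-alpha^2) = -0.5.
D = -0.5*(1 - 0.011111 - 8.1) = 3.5556

3.5556


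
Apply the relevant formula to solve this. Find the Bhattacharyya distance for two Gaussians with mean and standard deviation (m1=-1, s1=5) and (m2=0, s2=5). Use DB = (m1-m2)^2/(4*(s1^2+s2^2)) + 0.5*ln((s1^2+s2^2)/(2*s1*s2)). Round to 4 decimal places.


Bhattacharyya distance between two Gaussians:
DB = (m1-m2)^2/(4*(s1^2+s2^2)) + (1/2)*ln((s1^2+s2^2)/(2*s1*s2)).
(m1-m2)^2 = (-1)^2 = 1.
s1^2+s2^2 = 25 + 25 = 50.
term1 = 1/200 = 0.005.
term2 = 0.5*ln(50/50.0) = 0.0.
DB = 0.005 + 0.0 = 0.0050

0.0050


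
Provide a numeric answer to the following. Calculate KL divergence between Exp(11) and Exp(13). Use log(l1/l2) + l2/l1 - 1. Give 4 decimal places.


KL divergence for exponential family:
KL = log(l1/l2) + l2/l1 - 1.
log(11/13) = -0.167054.
13/11 = 1.181818.
KL = -0.167054 + 1.181818 - 1 = 0.0148

0.0148


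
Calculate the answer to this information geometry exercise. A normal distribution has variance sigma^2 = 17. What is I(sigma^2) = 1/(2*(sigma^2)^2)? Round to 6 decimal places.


Fisher information for variance: I(sigma^2) = 1/(2*sigma^4).
sigma^2 = 17, so sigma^4 = 289.
I = 1/(2*289) = 1/578 = 0.001730

0.001730


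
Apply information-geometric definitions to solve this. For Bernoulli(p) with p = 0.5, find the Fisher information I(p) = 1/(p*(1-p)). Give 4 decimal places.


For Bernoulli(p), Fisher information is I(p) = 1/(p*(1-p)).
p = 0.5, 1-p = 0.5.
p*(1-p) = 0.25.
I(p) = 1/0.25 = 4.0000

4.0000


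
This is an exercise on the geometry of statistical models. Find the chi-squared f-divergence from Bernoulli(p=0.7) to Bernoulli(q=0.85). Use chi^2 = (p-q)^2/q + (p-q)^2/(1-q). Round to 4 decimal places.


Chi-squared divergence between Bernoulli distributions:
chi^2 = (p-q)^2/q + (p-q)^2/(1-q).
p = 0.7, q = 0.85, p-q = -0.15.
(p-q)^2 = 0.0225.
term1 = 0.0225/0.85 = 0.026471.
term2 = 0.0225/0.15 = 0.15.
chi^2 = 0.026471 + 0.15 = 0.1765

0.1765


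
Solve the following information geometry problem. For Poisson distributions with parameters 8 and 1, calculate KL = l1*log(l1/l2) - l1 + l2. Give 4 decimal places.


KL divergence for Poisson:
KL = l1*log(l1/l2) - l1 + l2.
l1 = 8, l2 = 1.
log(8/1) = 2.079442.
l1*log(l1/l2) = 8 * 2.079442 = 16.635532.
KL = 16.635532 - 8 + 1 = 9.6355

9.6355


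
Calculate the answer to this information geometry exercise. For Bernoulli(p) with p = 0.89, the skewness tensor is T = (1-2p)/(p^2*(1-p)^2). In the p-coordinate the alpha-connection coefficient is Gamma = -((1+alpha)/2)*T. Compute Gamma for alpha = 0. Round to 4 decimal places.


Skewness (Amari-Chentsov) tensor: T = (1-2p)/(p^2*(1-p)^2).
p = 0.89, 1-2p = -0.78, p^2 = 0.7921, (1-p)^2 = 0.0121.
T = -0.78/(0.7921 * 0.0121) = -81.382161.
In the p-coordinate, Gamma^(alpha) = Gamma^(0) - (alpha/2)*T with Gamma^(0) = (1/2)*g'(p) = -T/2,
so Gamma^(alpha) = -((1+alpha)/2)*T.
alpha = 0, -(1+alpha)/2 = -0.5.
Gamma = -0.5 * -81.382161 = 40.6911

40.6911


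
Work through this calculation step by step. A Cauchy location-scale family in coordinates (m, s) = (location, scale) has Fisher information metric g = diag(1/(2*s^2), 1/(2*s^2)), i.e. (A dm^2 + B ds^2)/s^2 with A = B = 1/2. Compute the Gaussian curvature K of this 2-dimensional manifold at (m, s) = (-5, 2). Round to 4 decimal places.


The metric has the form g = (A dm^2 + B ds^2)/s^2 with A = 1/2, B = 1/2.
Substitute u = sqrt(A/B)*m: g = B*(du^2 + ds^2)/s^2, i.e. B times the
Poincare upper half-plane metric, which has constant Gaussian curvature -1.
Scaling a 2D metric by a constant c divides the Gaussian curvature by c,
so K = -1/B = -1/(1/2) = -2.0000 everywhere (the point (m, s) = (-5, 2) is irrelevant:
the curvature is constant).
The requested Gaussian curvature is K = -2.0000.

-2.0000


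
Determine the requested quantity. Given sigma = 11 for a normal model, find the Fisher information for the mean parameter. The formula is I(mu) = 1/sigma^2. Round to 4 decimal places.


The Fisher information for the mean of a normal distribution is I(mu) = 1/sigma^2.
sigma = 11, so sigma^2 = 121.
I(mu) = 1/121 = 0.0083

0.0083


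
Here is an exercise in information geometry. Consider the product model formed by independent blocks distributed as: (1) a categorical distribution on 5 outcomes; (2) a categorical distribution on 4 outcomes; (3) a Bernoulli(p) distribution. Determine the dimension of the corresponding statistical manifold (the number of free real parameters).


The dimension of a statistical manifold equals the number of free
(independent) real parameters of the model. For a product of independent
blocks the parameter counts add.
- categorical on 5 outcomes (probabilities sum to 1): 5-1 = 4.
- categorical on 4 outcomes (probabilities sum to 1): 4-1 = 3.
- Bernoulli (p): 1.
Total = 4 + 3 + 1 = 8.
Dimension = 8

8


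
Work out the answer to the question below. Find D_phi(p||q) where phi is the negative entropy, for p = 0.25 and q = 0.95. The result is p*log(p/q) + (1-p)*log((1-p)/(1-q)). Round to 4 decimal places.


Bregman divergence with negative entropy generator:
D = p*log(p/q) + (1-p)*log((1-p)/(1-q)).
p = 0.25, q = 0.95.
p*log(p/q) = 0.25*log(0.25/0.95) = -0.33375.
(1-p)*log((1-p)/(1-q)) = 0.75*log(0.75/0.05) = 2.031038.
D = -0.33375 + 2.031038 = 1.6973

1.6973


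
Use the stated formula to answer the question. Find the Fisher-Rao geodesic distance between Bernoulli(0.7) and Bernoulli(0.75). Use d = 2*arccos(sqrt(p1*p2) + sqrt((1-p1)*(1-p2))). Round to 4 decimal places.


Geodesic distance on Bernoulli manifold:
d(p1,p2) = 2*arccos(sqrt(p1*p2) + sqrt((1-p1)*(1-p2))).
sqrt(p1*p2) = sqrt(0.7*0.75) = 0.724569.
sqrt((1-p1)*(1-p2)) = sqrt(0.3*0.25) = 0.273861.
arg = 0.724569 + 0.273861 = 0.99843.
d = 2*arccos(0.99843) = 0.1121

0.1121


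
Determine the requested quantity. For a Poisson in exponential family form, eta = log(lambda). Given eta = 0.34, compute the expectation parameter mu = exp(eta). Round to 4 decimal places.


Expectation parameter for Poisson exponential family:
mu = exp(eta).
eta = 0.34.
mu = exp(0.34) = 1.4049

1.4049


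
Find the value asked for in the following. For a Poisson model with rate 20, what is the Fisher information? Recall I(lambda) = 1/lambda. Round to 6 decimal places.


Fisher information for Poisson: I(lambda) = 1/lambda.
lambda = 20.
I(lambda) = 1/20 = 0.050000

0.050000


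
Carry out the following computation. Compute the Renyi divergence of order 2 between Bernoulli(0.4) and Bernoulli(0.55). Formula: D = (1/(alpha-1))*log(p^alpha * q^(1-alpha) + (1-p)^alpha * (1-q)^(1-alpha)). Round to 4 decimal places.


Renyi divergence of order alpha between Bernoulli distributions:
D = (1/(alpha-1))*log(p^alpha * q^(1-alpha) + (1-p)^alpha * (1-q)^(1-alpha)).
alpha = 2, p = 0.4, q = 0.55.
p^alpha * q^(1-alpha) = 0.4^2 * 0.55^-1 = 0.290909.
(1-p)^alpha * (1-q)^(1-alpha) = 0.6^2 * 0.45^-1 = 0.8.
sum = 0.290909 + 0.8 = 1.090909.
D = (1/1)*log(1.090909) = 0.0870

0.0870


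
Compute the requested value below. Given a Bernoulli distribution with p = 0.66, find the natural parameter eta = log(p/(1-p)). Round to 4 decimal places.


Natural parameter for Bernoulli: eta = log(p/(1-p)).
p = 0.66, 1-p = 0.34.
p/(1-p) = 1.941176.
eta = log(1.941176) = 0.6633

0.6633


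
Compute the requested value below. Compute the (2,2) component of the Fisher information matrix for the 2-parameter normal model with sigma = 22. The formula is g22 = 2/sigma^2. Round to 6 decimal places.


For the 2-parameter normal family, the Fisher metric has:
  g11 = 1/sigma^2, g22 = 2/sigma^2.
sigma = 22, sigma^2 = 484.
g22 = 0.004132

0.004132


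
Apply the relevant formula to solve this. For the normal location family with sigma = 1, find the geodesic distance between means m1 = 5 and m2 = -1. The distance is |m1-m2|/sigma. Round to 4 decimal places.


On the fixed-variance normal subfamily, geodesic distance = |m1-m2|/sigma.
|5 - -1| = 6.
sigma = 1.
d = 6/1 = 6.0000

6.0000


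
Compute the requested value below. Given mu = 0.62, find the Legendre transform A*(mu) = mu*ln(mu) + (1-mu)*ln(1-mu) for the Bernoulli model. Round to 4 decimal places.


Legendre transform for Bernoulli:
A*(mu) = mu*log(mu) + (1-mu)*log(1-mu).
mu = 0.62, 1-mu = 0.38.
mu*log(mu) = 0.62*log(0.62) = -0.296382.
(1-mu)*log(1-mu) = 0.38*log(0.38) = -0.367682.
A* = -0.296382 + -0.367682 = -0.6641

-0.6641


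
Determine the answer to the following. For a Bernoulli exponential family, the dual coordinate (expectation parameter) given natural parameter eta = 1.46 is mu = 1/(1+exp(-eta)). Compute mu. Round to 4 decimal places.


Dual coordinate (expectation parameter) for Bernoulli:
mu = 1/(1+exp(-eta)).
eta = 1.46.
exp(-eta) = exp(-1.46) = 0.232236.
mu = 1/(1+0.232236) = 0.8115

0.8115


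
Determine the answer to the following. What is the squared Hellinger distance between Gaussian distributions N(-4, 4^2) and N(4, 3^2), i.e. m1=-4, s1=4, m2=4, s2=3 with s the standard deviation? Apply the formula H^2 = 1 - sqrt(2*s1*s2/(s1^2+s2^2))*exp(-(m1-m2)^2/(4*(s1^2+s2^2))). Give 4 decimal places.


Squared Hellinger distance for Gaussians:
H^2 = 1 - sqrt(2*s1*s2/(s1^2+s2^2)) * exp(-(m1-m2)^2/(4*(s1^2+s2^2))).
s1^2 = 16, s2^2 = 9, s1^2+s2^2 = 25.
sqrt(2*4*3/(25)) = 0.979796.
(m1-m2)^2 = (-8)^2 = 64.
exp(-64/(4*25)) = exp(-0.64) = 0.527292.
H^2 = 1 - 0.979796*0.527292 = 0.4834

0.4834


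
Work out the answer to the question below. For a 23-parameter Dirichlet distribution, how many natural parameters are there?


Exponential family dimension calculation:
Dirichlet with 23 components has 23 natural parameters.

23


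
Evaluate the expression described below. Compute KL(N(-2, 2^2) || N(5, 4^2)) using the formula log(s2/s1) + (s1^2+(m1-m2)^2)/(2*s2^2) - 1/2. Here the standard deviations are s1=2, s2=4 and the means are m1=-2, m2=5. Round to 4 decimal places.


KL divergence between normal distributions:
KL = log(s2/s1) + (s1^2 + (m1-m2)^2)/(2*s2^2) - 1/2.
log(4/2) = 0.693147.
(2^2 + (-2-5)^2)/(2*4^2) = (4 + 49)/32 = 1.65625.
KL = 0.693147 + 1.65625 - 0.5 = 1.8494

1.8494


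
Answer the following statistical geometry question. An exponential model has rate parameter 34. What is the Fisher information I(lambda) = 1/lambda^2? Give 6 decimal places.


Fisher information for exponential: I(lambda) = 1/lambda^2.
lambda = 34, lambda^2 = 1156.
I = 1/1156 = 0.000865

0.000865


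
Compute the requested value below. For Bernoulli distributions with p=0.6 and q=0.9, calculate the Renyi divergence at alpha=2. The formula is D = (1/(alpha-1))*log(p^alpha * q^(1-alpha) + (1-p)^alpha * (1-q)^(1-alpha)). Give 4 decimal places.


Renyi divergence of order alpha between Bernoulli distributions:
D = (1/(alpha-1))*log(p^alpha * q^(1-alpha) + (1-p)^alpha * (1-q)^(1-alpha)).
alpha = 2, p = 0.6, q = 0.9.
p^alpha * q^(1-alpha) = 0.6^2 * 0.9^-1 = 0.4.
(1-p)^alpha * (1-q)^(1-alpha) = 0.4^2 * 0.1^-1 = 1.6.
sum = 0.4 + 1.6 = 2.0.
D = (1/1)*log(2.0) = 0.6931

0.6931


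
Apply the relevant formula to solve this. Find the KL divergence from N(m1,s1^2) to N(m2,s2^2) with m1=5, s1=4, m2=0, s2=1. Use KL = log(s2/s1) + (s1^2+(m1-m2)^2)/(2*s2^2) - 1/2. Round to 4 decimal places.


KL divergence between normal distributions:
KL = log(s2/s1) + (s1^2 + (m1-m2)^2)/(2*s2^2) - 1/2.
log(1/4) = -1.386294.
(4^2 + (5-0)^2)/(2*1^2) = (16 + 25)/2 = 20.5.
KL = -1.386294 + 20.5 - 0.5 = 18.6137

18.6137


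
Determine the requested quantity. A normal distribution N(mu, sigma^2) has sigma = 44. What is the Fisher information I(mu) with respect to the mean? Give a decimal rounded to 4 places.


The Fisher information for the mean of a normal distribution is I(mu) = 1/sigma^2.
sigma = 44, so sigma^2 = 1936.
I(mu) = 1/1936 = 0.0005

0.0005


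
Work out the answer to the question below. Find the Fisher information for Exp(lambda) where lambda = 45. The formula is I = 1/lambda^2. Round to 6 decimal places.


Fisher information for exponential: I(lambda) = 1/lambda^2.
lambda = 45, lambda^2 = 2025.
I = 1/2025 = 0.000494

0.000494


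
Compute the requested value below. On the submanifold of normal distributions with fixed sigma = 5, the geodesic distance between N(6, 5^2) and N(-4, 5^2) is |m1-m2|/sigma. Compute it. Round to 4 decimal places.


On the fixed-variance normal subfamily, geodesic distance = |m1-m2|/sigma.
|6 - -4| = 10.
sigma = 5.
d = 10/5 = 2.0000

2.0000


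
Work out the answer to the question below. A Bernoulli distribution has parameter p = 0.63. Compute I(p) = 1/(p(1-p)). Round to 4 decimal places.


For Bernoulli(p), Fisher information is I(p) = 1/(p*(1-p)).
p = 0.63, 1-p = 0.37.
p*(1-p) = 0.2331.
I(p) = 1/0.2331 = 4.2900

4.2900


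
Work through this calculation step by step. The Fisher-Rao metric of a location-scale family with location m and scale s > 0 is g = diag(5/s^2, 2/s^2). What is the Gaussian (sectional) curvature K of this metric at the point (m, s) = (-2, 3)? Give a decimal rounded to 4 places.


The metric has the form g = (A dm^2 + B ds^2)/s^2 with A = 5, B = 2.
Substitute u = sqrt(A/B)*m: g = B*(du^2 + ds^2)/s^2, i.e. B times the
Poincare upper half-plane metric, which has constant Gaussian curvature -1.
Scaling a 2D metric by a constant c divides the Gaussian curvature by c,
so K = -1/B = -1/(2) = -0.5000 everywhere (the point (m, s) = (-2, 3) is irrelevant:
the curvature is constant).
The requested Gaussian curvature is K = -0.5000.

-0.5000


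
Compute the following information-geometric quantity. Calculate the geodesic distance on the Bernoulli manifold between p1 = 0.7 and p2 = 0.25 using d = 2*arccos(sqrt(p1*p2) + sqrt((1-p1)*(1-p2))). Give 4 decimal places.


Geodesic distance on Bernoulli manifold:
d(p1,p2) = 2*arccos(sqrt(p1*p2) + sqrt((1-p1)*(1-p2))).
sqrt(p1*p2) = sqrt(0.7*0.25) = 0.41833.
sqrt((1-p1)*(1-p2)) = sqrt(0.3*0.75) = 0.474342.
arg = 0.41833 + 0.474342 = 0.892672.
d = 2*arccos(0.892672) = 0.9351

0.9351
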